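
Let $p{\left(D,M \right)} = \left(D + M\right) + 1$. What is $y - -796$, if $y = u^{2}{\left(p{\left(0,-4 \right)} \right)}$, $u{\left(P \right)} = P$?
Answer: $805$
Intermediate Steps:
$p{\left(D,M \right)} = 1 + D + M$
$y = 9$ ($y = \left(1 + 0 - 4\right)^{2} = \left(-3\right)^{2} = 9$)
$y - -796 = 9 - -796 = 9 + 796 = 805$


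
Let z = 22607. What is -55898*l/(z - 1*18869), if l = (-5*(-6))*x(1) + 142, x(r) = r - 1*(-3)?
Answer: -7322638/1869 ≈ -3917.9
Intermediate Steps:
x(r) = 3 + r (x(r) = r + 3 = 3 + r)
l = 262 (l = (-5*(-6))*(3 + 1) + 142 = 30*4 + 142 = 120 + 142 = 262)
-55898*l/(z - 1*18869) = -55898*262/(22607 - 1*18869) = -55898*262/(22607 - 18869) = -55898/(3738*(1/262)) = -55898/1869/131 = -55898*131/1869 = -7322638/1869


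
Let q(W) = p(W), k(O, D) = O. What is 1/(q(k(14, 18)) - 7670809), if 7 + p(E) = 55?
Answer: -1/7670761 ≈ -1.3037e-7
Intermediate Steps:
p(E) = 48 (p(E) = -7 + 55 = 48)
q(W) = 48
1/(q(k(14, 18)) - 7670809) = 1/(48 - 7670809) = 1/(-7670761) = -1/7670761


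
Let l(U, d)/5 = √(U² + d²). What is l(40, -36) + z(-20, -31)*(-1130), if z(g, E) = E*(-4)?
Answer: -140120 + 20*√181 ≈ -1.3985e+5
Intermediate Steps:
z(g, E) = -4*E
l(U, d) = 5*√(U² + d²)
l(40, -36) + z(-20, -31)*(-1130) = 5*√(40² + (-36)²) - 4*(-31)*(-1130) = 5*√(1600 + 1296) + 124*(-1130) = 5*√2896 - 140120 = 5*(4*√181) - 140120 = 20*√181 - 140120 = -140120 + 20*√181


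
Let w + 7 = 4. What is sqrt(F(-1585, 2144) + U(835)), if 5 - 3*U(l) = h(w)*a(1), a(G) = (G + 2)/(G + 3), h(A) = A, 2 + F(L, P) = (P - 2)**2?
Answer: sqrt(165173919)/6 ≈ 2142.0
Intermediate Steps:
F(L, P) = -2 + (-2 + P)**2 (F(L, P) = -2 + (P - 2)**2 = -2 + (-2 + P)**2)
w = -3 (w = -7 + 4 = -3)
a(G) = (2 + G)/(3 + G)
U(l) = 29/12 (U(l) = 5/3 - (-1)*(2 + 1)/(3 + 1) = 5/3 - (-1)*3/4 = 5/3 - 1/3*(-9/4) = 5/3 + 3/4 = 29/12)
sqrt(F(-1585, 2144) + U(835)) = sqrt((-2 + (-2 + 2144)**2) + 29/12) = sqrt((-2 + 2142**2) + 29/12) = sqrt((-2 + 4588164) + 29/12) = sqrt(4588162 + 29/12) = sqrt(55057973/12) = sqrt(165173919)/6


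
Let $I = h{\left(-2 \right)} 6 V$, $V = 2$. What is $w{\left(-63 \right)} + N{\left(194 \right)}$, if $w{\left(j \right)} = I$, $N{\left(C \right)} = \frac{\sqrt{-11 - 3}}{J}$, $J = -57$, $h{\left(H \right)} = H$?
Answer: $-24 - \frac{i \sqrt{14}}{57} \approx -24.0 - 0.065643 i$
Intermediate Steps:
$I = -24$ ($I = - 2 \cdot 6 \cdot 2 = \left(-2\right) 12 = -24$)
$N{\left(C \right)} = - \frac{i \sqrt{14}}{57}$ ($N{\left(C \right)} = \frac{\sqrt{-11 - 3}}{-57} = \sqrt{-14} \left(- \frac{1}{57}\right) = i \sqrt{14} \left(- \frac{1}{57}\right) = - \frac{i \sqrt{14}}{57}$)
$w{\left(j \right)} = -24$
$w{\left(-63 \right)} + N{\left(194 \right)} = -24 - \frac{i \sqrt{14}}{57}$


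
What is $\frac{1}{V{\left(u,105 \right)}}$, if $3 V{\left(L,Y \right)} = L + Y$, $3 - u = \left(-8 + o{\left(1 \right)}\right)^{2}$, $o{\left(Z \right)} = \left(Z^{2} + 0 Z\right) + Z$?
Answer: $\frac{1}{24} \approx 0.041667$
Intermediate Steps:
$o{\left(Z \right)} = Z + Z^{2}$ ($o{\left(Z \right)} = \left(Z^{2} + 0\right) + Z = Z^{2} + Z = Z + Z^{2}$)
$u = -33$ ($u = 3 - \left(-8 + 1 \left(1 + 1\right)\right)^{2} = 3 - \left(-8 + 1 \cdot 2\right)^{2} = 3 - \left(-8 + 2\right)^{2} = 3 - \left(-6\right)^{2} = 3 - 36 = -33$)
$V{\left(L,Y \right)} = \frac{L}{3} + \frac{Y}{3}$ ($V{\left(L,Y \right)} = \frac{L + Y}{3} = \frac{L}{3} + \frac{Y}{3}$)
$\frac{1}{V{\left(u,105 \right)}} = \frac{1}{\frac{1}{3} \left(-33\right) + \frac{1}{3} \cdot 105} = \frac{1}{-11 + 35} = \frac{1}{24}$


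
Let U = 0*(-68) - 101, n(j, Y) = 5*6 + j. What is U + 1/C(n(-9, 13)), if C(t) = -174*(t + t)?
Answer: -738109/7308 ≈ -101.00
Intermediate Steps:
n(j, Y) = 30 + j
C(t) = -348*t
U = -101 (U = 0 - 101 = -101)
U + 1/C(n(-9, 13)) = -101 + 1/(-348*(30 - 9)) = -101 + 1/(-348*21) = -101 + 1/(-7308) = -101 - 1/7308 = -738109/7308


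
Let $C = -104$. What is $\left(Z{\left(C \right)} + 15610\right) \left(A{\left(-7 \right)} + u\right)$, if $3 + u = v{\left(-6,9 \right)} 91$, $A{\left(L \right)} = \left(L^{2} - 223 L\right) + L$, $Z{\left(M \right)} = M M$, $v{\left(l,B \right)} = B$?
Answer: $63924494$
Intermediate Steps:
$Z{\left(M \right)} = M^{2}$
$A{\left(L \right)} = L^{2} - 222 L$
$u = 816$ ($u = -3 + 9 \cdot 91 = -3 + 819 = 816$)
$\left(Z{\left(C \right)} + 15610\right) \left(A{\left(-7 \right)} + u\right) = \left(\left(-104\right)^{2} + 15610\right) \left(- 7 \left(-222 - 7\right) + 816\right) = \left(10816 + 15610\right) \left(\left(-7\right) \left(-229\right) + 816\right) = 26426 \left(1603 + 816\right) = 26426 \cdot 2419 = 63924494$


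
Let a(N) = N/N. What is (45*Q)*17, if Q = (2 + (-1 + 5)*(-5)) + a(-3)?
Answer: -13005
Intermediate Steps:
a(N) = 1
Q = -17 (Q = (2 + (-1 + 5)*(-5)) + 1 = (2 + 4*(-5)) + 1 = (2 - 20) + 1 = -18 + 1 = -17)
(45*Q)*17 = (45*(-17))*17 = -765*17 = -13005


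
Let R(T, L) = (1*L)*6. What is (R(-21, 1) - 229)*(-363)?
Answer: 80949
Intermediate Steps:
R(T, L) = 6*L (R(T, L) = L*6 = 6*L)
(R(-21, 1) - 229)*(-363) = (6*1 - 229)*(-363) = (6 - 229)*(-363) = -223*(-363) = 80949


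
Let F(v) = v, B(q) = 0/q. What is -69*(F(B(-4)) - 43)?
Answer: 2967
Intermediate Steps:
B(q) = 0
-69*(F(B(-4)) - 43) = -69*(0 - 43) = -69*(-43) = 2967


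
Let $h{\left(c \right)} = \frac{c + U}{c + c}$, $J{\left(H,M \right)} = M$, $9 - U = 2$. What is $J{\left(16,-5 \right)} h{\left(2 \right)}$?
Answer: $- \frac{45}{4} \approx -11.25$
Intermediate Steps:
$U = 7$ ($U = 9 - 2 = 7$)
$h{\left(c \right)} = \frac{7 + c}{2 c}$ ($h{\left(c \right)} = \frac{c + 7}{c + c} = \frac{7 + c}{2 c}$)
$J{\left(16,-5 \right)} h{\left(2 \right)} = - 5 \frac{7 + 2}{2 \cdot 2} = - 5 \cdot \frac{1}{2} \cdot \frac{1}{2} \cdot 9 = \left(-5\right) \frac{9}{4} = - \frac{45}{4}$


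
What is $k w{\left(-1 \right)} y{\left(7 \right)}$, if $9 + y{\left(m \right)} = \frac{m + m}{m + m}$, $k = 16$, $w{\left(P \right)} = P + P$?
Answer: $256$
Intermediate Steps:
$w{\left(P \right)} = 2 P$
$y{\left(m \right)} = -8$ ($y{\left(m \right)} = -9 + \frac{m + m}{m + m} = -9 + \frac{2 m}{2 m} = -9 + 2 m \frac{1}{2 m} = -9 + 1 = -8$)
$k w{\left(-1 \right)} y{\left(7 \right)} = 16 \cdot 2 \left(-1\right) \left(-8\right) = 16 \left(-2\right) \left(-8\right) = \left(-32\right) \left(-8\right) = 256$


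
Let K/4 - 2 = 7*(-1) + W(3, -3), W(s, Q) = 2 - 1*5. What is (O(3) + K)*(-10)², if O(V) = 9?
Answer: -2300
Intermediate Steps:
W(s, Q) = -3 (W(s, Q) = 2 - 5 = -3)
K = -32 (K = 8 + 4*(7*(-1) - 3) = 8 + 4*(-7 - 3) = 8 + 4*(-10) = 8 - 40 = -32)
(O(3) + K)*(-10)² = (9 - 32)*(-10)² = -23*100 = -2300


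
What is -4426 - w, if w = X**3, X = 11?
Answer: -5757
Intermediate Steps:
w = 1331 (w = 11**3 = 1331)
-4426 - w = -4426 - 1*1331 = -4426 - 1331 = -5757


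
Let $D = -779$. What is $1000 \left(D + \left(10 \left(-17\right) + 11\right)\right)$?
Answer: $-938000$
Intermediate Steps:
$1000 \left(D + \left(10 \left(-17\right) + 11\right)\right) = 1000 \left(-779 + \left(10 \left(-17\right) + 11\right)\right) = 1000 \left(-779 + \left(-170 + 11\right)\right) = 1000 \left(-779 - 159\right) = 1000 \left(-938\right) = -938000$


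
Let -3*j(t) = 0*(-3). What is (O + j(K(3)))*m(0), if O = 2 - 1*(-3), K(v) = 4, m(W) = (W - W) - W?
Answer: 0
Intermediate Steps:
m(W) = -W (m(W) = 0 - W = -W)
j(t) = 0 (j(t) = -0*(-3) = -⅓*0 = 0)
O = 5 (O = 2 + 3 = 5)
(O + j(K(3)))*m(0) = (5 + 0)*(-1*0) = 5*0 = 0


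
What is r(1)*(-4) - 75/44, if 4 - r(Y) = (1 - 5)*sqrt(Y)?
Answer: -1483/44 ≈ -33.705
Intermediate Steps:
r(Y) = 4 + 4*sqrt(Y) (r(Y) = 4 - (1 - 5)*sqrt(Y) = 4 - (-4)*sqrt(Y) = 4 + 4*sqrt(Y))
r(1)*(-4) - 75/44 = (4 + 4*sqrt(1))*(-4) - 75/44 = (4 + 4*1)*(-4) - 75*1/44 = (4 + 4)*(-4) - 75/44 = 8*(-4) - 75/44 = -32 - 75/44 = -1483/44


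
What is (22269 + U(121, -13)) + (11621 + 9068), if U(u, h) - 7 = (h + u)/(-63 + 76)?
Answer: 558653/13 ≈ 42973.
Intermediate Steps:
U(u, h) = 7 + h/13 + u/13 (U(u, h) = 7 + (h + u)/(-63 + 76) = 7 + (h + u)/13 = 7 + (h + u)*(1/13) = 7 + (h/13 + u/13) = 7 + h/13 + u/13)
(22269 + U(121, -13)) + (11621 + 9068) = (22269 + (7 + (1/13)*(-13) + (1/13)*121)) + (11621 + 9068) = (22269 + (7 - 1 + 121/13)) + 20689 = (22269 + 199/13) + 20689 = 289696/13 + 20689 = 558653/13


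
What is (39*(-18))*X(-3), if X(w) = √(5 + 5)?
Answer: -702*√10 ≈ -2219.9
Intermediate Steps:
X(w) = √10
(39*(-18))*X(-3) = (39*(-18))*√10 = -702*√10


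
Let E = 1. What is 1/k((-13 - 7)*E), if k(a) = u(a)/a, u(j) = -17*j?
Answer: -1/17 ≈ -0.058824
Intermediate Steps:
k(a) = -17 (k(a) = (-17*a)/a = -17)
1/k((-13 - 7)*E) = 1/(-17) = -1/17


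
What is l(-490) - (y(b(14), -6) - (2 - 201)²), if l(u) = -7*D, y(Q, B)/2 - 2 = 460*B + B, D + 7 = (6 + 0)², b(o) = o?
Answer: 44926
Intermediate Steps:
D = 29 (D = -7 + (6 + 0)² = -7 + 6² = -7 + 36 = 29)
y(Q, B) = 4 + 922*B (y(Q, B) = 4 + 2*(460*B + B) = 4 + 2*(461*B) = 4 + 922*B)
l(u) = -203 (l(u) = -7*29 = -203)
l(-490) - (y(b(14), -6) - (2 - 201)²) = -203 - ((4 + 922*(-6)) - (2 - 201)²) = -203 - ((4 - 5532) - 1*(-199)²) = -203 - (-5528 - 1*39601) = -203 - (-5528 - 39601) = -203 - 1*(-45129) = -203 + 45129 = 44926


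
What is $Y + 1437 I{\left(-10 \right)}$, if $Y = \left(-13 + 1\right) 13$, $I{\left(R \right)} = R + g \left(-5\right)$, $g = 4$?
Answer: $-43266$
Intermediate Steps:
$I{\left(R \right)} = -20 + R$ ($I{\left(R \right)} = R + 4 \left(-5\right) = R - 20 = -20 + R$)
$Y = -156$ ($Y = \left(-12\right) 13 = -156$)
$Y + 1437 I{\left(-10 \right)} = -156 + 1437 \left(-20 - 10\right) = -156 + 1437 \left(-30\right) = -156 - 43110 = -43266$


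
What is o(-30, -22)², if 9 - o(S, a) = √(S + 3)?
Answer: 54 - 54*I*√3 ≈ 54.0 - 93.531*I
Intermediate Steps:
o(S, a) = 9 - √(3 + S) (o(S, a) = 9 - √(S + 3) = 9 - √(3 + S))
o(-30, -22)² = (9 - √(3 - 30))² = (9 - √(-27))² = (9 - 3*I*√3)²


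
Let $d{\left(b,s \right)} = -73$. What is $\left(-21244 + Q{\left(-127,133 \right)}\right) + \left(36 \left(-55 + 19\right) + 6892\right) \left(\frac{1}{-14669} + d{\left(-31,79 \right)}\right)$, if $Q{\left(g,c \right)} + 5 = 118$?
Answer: $- \frac{6302380087}{14669} \approx -4.2964 \cdot 10^{5}$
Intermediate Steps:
$Q{\left(g,c \right)} = 113$ ($Q{\left(g,c \right)} = -5 + 118 = 113$)
$\left(-21244 + Q{\left(-127,133 \right)}\right) + \left(36 \left(-55 + 19\right) + 6892\right) \left(\frac{1}{-14669} + d{\left(-31,79 \right)}\right) = \left(-21244 + 113\right) + \left(36 \left(-55 + 19\right) + 6892\right) \left(\frac{1}{-14669} - 73\right) = -21131 + \left(36 \left(-36\right) + 6892\right) \left(- \frac{1}{14669} - 73\right) = -21131 + \left(-1296 + 6892\right) \left(- \frac{1070838}{14669}\right) = -21131 + 5596 \left(- \frac{1070838}{14669}\right) = -21131 - \frac{5992409448}{14669} = - \frac{6302380087}{14669}$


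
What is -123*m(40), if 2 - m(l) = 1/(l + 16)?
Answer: -13653/56 ≈ -243.80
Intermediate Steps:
m(l) = 2 - 1/(16 + l) (m(l) = 2 - 1/(l + 16) = 2 - 1/(16 + l))
-123*m(40) = -123*(31 + 2*40)/(16 + 40) = -123*(31 + 80)/56 = -123*111/56 = -13653/56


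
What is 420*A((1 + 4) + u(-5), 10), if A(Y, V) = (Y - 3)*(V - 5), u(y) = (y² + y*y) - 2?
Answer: 105000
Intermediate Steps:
u(y) = -2 + 2*y² (u(y) = (y² + y²) - 2 = 2*y² - 2 = -2 + 2*y²)
A(Y, V) = (-5 + V)*(-3 + Y) (A(Y, V) = (-3 + Y)*(-5 + V) = (-5 + V)*(-3 + Y))
420*A((1 + 4) + u(-5), 10) = 420*(15 - 5*((1 + 4) + (-2 + 2*(-5)²)) - 3*10 + 10*((1 + 4) + (-2 + 2*(-5)²))) = 420*(15 - 5*(5 + (-2 + 2*25)) - 30 + 10*(5 + (-2 + 2*25))) = 420*(15 - 5*(5 + (-2 + 50)) - 30 + 10*(5 + (-2 + 50))) = 420*(15 - 5*(5 + 48) - 30 + 10*(5 + 48)) = 420*(15 - 5*53 - 30 + 10*53) = 420*(15 - 265 - 30 + 530) = 420*250 = 105000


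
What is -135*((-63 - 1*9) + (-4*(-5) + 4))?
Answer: 6480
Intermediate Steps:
-135*((-63 - 1*9) + (-4*(-5) + 4)) = -135*((-63 - 9) + (20 + 4)) = -135*(-72 + 24) = -135*(-48) = 6480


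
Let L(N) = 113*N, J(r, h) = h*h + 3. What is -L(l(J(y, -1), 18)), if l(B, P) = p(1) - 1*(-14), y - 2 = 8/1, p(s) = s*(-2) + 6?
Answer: -2034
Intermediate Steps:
p(s) = 6 - 2*s (p(s) = -2*s + 6 = 6 - 2*s)
y = 10 (y = 2 + 8/1 = 2 + 8*1 = 2 + 8 = 10)
J(r, h) = 3 + h² (J(r, h) = h² + 3 = 3 + h²)
l(B, P) = 18 (l(B, P) = (6 - 2*1) - 1*(-14) = (6 - 2) + 14 = 4 + 14 = 18)
-L(l(J(y, -1), 18)) = -113*18 = -1*2034 = -2034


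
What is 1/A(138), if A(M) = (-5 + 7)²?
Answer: ¼ ≈ 0.25000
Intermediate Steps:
A(M) = 4 (A(M) = 2² = 4)
1/A(138) = 1/4 = ¼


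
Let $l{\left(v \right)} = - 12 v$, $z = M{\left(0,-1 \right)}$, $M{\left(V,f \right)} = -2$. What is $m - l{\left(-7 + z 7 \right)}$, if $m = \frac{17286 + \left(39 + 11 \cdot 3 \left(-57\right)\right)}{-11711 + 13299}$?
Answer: $- \frac{96183}{397} \approx -242.27$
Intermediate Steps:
$z = -2$
$m = \frac{3861}{397}$ ($m = \frac{17286 + \left(39 + 33 \left(-57\right)\right)}{1588} = \left(17286 + \left(39 - 1881\right)\right) \frac{1}{1588} = \left(17286 - 1842\right) \frac{1}{1588} = 15444 \cdot \frac{1}{1588} = \frac{3861}{397} \approx 9.7254$)
$m - l{\left(-7 + z 7 \right)} = \frac{3861}{397} - - 12 \left(-7 - 14\right) = \frac{3861}{397} - \left(-12\right) \left(-21\right) = \frac{3861}{397} - 252 = - \frac{96183}{397}$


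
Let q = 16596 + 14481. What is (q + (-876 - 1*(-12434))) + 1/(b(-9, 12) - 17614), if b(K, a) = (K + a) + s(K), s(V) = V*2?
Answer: 751612414/17629 ≈ 42635.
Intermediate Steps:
s(V) = 2*V
b(K, a) = a + 3*K (b(K, a) = (K + a) + 2*K = a + 3*K)
q = 31077
(q + (-876 - 1*(-12434))) + 1/(b(-9, 12) - 17614) = (31077 + (-876 - 1*(-12434))) + 1/((12 + 3*(-9)) - 17614) = (31077 + (-876 + 12434)) + 1/((12 - 27) - 17614) = (31077 + 11558) + 1/(-15 - 17614) = 42635 + 1/(-17629) = 42635 - 1/17629 = 751612414/17629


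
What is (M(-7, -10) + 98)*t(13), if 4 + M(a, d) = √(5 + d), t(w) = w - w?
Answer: 0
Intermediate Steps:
t(w) = 0
M(a, d) = -4 + √(5 + d)
(M(-7, -10) + 98)*t(13) = ((-4 + √(5 - 10)) + 98)*0 = ((-4 + √(-5)) + 98)*0 = ((-4 + I*√5) + 98)*0 = (94 + I*√5)*0 = 0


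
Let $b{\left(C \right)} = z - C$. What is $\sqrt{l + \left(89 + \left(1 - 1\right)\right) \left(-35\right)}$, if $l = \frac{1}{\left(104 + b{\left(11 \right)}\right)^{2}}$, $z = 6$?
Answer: $\frac{i \sqrt{30530114}}{99} \approx 55.812 i$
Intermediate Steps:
$b{\left(C \right)} = 6 - C$
$l = \frac{1}{9801}$ ($l = \frac{1}{\left(104 + \left(6 - 11\right)\right)^{2}} = \frac{1}{\left(104 - 5\right)^{2}} = \frac{1}{99^{2}} = \frac{1}{9801} \approx 0.00010203$)
$\sqrt{l + \left(89 + \left(1 - 1\right)\right) \left(-35\right)} = \sqrt{\frac{1}{9801} + \left(89 + \left(1 - 1\right)\right) \left(-35\right)} = \sqrt{\frac{1}{9801} + \left(89 + 0\right) \left(-35\right)} = \sqrt{\frac{1}{9801} + 89 \left(-35\right)} = \sqrt{\frac{1}{9801} - 3115} = \sqrt{- \frac{30530114}{9801}} = \frac{i \sqrt{30530114}}{99}$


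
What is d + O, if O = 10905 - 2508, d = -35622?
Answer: -27225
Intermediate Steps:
O = 8397
d + O = -35622 + 8397 = -27225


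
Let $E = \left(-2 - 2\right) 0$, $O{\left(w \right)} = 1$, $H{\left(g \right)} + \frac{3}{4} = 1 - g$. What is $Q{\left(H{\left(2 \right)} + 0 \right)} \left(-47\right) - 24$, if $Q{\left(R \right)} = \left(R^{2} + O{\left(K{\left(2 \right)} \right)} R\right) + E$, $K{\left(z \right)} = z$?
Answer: $- \frac{1371}{16} \approx -85.688$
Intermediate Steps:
$H{\left(g \right)} = \frac{1}{4} - g$ ($H{\left(g \right)} = - \frac{3}{4} - \left(-1 + g\right) = \frac{1}{4} - g$)
$E = 0$ ($E = \left(-4\right) 0 = 0$)
$Q{\left(R \right)} = R + R^{2}$ ($Q{\left(R \right)} = \left(R^{2} + 1 R\right) + 0 = \left(R^{2} + R\right) + 0 = \left(R + R^{2}\right) + 0 = R + R^{2}$)
$Q{\left(H{\left(2 \right)} + 0 \right)} \left(-47\right) - 24 = \left(\left(\frac{1}{4} - 2\right) + 0\right) \left(1 + \left(\left(\frac{1}{4} - 2\right) + 0\right)\right) \left(-47\right) - 24 = \left(- \frac{7}{4} + 0\right) \left(1 + \left(- \frac{7}{4} + 0\right)\right) \left(-47\right) - 24 = - \frac{7 \left(1 - \frac{7}{4}\right)}{4} \left(-47\right) - 24 = \left(- \frac{7}{4}\right) \left(- \frac{3}{4}\right) \left(-47\right) - 24 = \frac{21}{16} \left(-47\right) - 24 = - \frac{987}{16} - 24 = - \frac{1371}{16}$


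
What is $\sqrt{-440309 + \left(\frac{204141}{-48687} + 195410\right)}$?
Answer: $\frac{i \sqrt{64502710955222}}{16229} \approx 494.88 i$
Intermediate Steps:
$\sqrt{-440309 + \left(\frac{204141}{-48687} + 195410\right)} = \sqrt{-440309 + \left(204141 \left(- \frac{1}{48687}\right) + 195410\right)} = \sqrt{-440309 + \left(- \frac{68047}{16229} + 195410\right)} = \sqrt{-440309 + \frac{3171240843}{16229}} = \sqrt{- \frac{3974533918}{16229}} = \frac{i \sqrt{64502710955222}}{16229}$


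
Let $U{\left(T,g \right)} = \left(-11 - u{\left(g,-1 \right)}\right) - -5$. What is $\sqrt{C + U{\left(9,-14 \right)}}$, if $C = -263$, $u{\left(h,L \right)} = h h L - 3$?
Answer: $i \sqrt{70} \approx 8.3666 i$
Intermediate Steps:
$u{\left(h,L \right)} = -3 + L h^{2}$ ($u{\left(h,L \right)} = h^{2} L - 3 = L h^{2} - 3 = -3 + L h^{2}$)
$U{\left(T,g \right)} = -3 + g^{2}$ ($U{\left(T,g \right)} = \left(-11 - \left(-3 - g^{2}\right)\right) - -5 = \left(-11 + \left(3 + g^{2}\right)\right) + 5 = \left(-8 + g^{2}\right) + 5 = -3 + g^{2}$)
$\sqrt{C + U{\left(9,-14 \right)}} = \sqrt{-263 - \left(3 - \left(-14\right)^{2}\right)} = \sqrt{-263 + \left(-3 + 196\right)} = \sqrt{-263 + 193} = \sqrt{-70} = i \sqrt{70}$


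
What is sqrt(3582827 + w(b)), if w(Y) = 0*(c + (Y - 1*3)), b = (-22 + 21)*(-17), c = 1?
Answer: sqrt(3582827) ≈ 1892.8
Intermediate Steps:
b = 17 (b = -1*(-17) = 17)
w(Y) = 0 (w(Y) = 0*(1 + (Y - 1*3)) = 0*(1 + (Y - 3)) = 0*(1 + (-3 + Y)) = 0*(-2 + Y) = 0)
sqrt(3582827 + w(b)) = sqrt(3582827 + 0) = sqrt(3582827)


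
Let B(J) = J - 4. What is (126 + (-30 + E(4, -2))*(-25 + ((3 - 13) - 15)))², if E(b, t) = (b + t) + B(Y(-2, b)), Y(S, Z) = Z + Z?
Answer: 1758276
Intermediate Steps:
Y(S, Z) = 2*Z
B(J) = -4 + J
E(b, t) = -4 + t + 3*b (E(b, t) = (b + t) + (-4 + 2*b) = -4 + t + 3*b)
(126 + (-30 + E(4, -2))*(-25 + ((3 - 13) - 15)))² = (126 + (-30 + (-4 - 2 + 3*4))*(-25 + ((3 - 13) - 15)))² = (126 + (-30 + (-4 - 2 + 12))*(-25 + (-10 - 15)))² = (126 + (-30 + 6)*(-25 - 25))² = (126 - 24*(-50))² = (126 + 1200)² = 1326² = 1758276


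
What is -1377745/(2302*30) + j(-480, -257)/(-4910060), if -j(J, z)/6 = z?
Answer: -338245855261/16954437180 ≈ -19.950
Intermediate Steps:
j(J, z) = -6*z
-1377745/(2302*30) + j(-480, -257)/(-4910060) = -1377745/(2302*30) - 6*(-257)/(-4910060) = -1377745/69060 + 1542*(-1/4910060) = -1377745*1/69060 - 771/2455030 = -275549/13812 - 771/2455030 = -338245855261/16954437180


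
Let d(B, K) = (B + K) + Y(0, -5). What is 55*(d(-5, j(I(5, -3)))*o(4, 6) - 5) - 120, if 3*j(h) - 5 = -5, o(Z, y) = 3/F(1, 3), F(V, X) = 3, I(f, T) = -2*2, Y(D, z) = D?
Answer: -670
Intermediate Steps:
I(f, T) = -4
o(Z, y) = 1 (o(Z, y) = 3/3 = 3*(1/3) = 1)
j(h) = 0 (j(h) = 5/3 + (1/3)*(-5) = 5/3 - 5/3 = 0)
d(B, K) = B + K (d(B, K) = (B + K) + 0 = B + K)
55*(d(-5, j(I(5, -3)))*o(4, 6) - 5) - 120 = 55*((-5 + 0)*1 - 5) - 120 = 55*(-5*1 - 5) - 120 = 55*(-5 - 5) - 120 = 55*(-10) - 120 = -550 - 120 = -670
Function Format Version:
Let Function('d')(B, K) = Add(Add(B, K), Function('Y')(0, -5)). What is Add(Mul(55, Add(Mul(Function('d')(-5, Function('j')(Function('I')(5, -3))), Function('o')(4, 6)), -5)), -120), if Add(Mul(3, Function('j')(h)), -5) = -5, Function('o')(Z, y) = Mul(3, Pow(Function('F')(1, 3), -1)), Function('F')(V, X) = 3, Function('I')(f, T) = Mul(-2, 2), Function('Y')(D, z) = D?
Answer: -670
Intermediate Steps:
Function('I')(f, T) = -4
Function('o')(Z, y) = 1 (Function('o')(Z, y) = Mul(3, Pow(3, -1)) = Mul(3, Rational(1, 3)) = 1)
Function('j')(h) = 0 (Function('j')(h) = Add(Rational(5, 3), Mul(Rational(1, 3), -5)) = Add(Rational(5, 3), Rational(-5, 3)) = 0)
Function('d')(B, K) = Add(B, K) (Function('d')(B, K) = Add(Add(B, K), 0) = Add(B, K))
Add(Mul(55, Add(Mul(Function('d')(-5, Function('j')(Function('I')(5, -3))), Function('o')(4, 6)), -5)), -120) = Add(Mul(55, Add(Mul(Add(-5, 0), 1), -5)), -120) = Add(Mul(55, Add(Mul(-5, 1), -5)), -120) = Add(Mul(55, Add(-5, -5)), -120) = Add(Mul(55, -10), -120) = Add(-550, -120) = -670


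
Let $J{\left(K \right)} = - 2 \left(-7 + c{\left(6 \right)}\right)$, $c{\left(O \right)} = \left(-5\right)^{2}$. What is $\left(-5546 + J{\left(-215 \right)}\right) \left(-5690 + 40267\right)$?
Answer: $-193008814$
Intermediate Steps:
$c{\left(O \right)} = 25$
$J{\left(K \right)} = -36$ ($J{\left(K \right)} = - 2 \left(-7 + 25\right) = \left(-2\right) 18 = -36$)
$\left(-5546 + J{\left(-215 \right)}\right) \left(-5690 + 40267\right) = \left(-5546 - 36\right) \left(-5690 + 40267\right) = \left(-5582\right) 34577 = -193008814$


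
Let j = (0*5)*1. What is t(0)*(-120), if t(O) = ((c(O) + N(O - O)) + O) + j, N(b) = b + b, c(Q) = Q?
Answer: 0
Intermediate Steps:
N(b) = 2*b
j = 0 (j = 0*1 = 0)
t(O) = 2*O (t(O) = ((O + 2*(O - O)) + O) + 0 = ((O + 2*0) + O) + 0 = ((O + 0) + O) + 0 = (O + O) + 0 = 2*O + 0 = 2*O)
t(0)*(-120) = (2*0)*(-120) = 0*(-120) = 0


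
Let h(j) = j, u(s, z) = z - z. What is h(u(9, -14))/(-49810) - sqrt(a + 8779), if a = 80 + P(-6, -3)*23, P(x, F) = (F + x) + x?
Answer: -3*sqrt(946) ≈ -92.271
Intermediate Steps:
P(x, F) = F + 2*x
u(s, z) = 0
a = -265 (a = 80 + (-3 + 2*(-6))*23 = 80 + (-3 - 12)*23 = 80 - 15*23 = 80 - 345 = -265)
h(u(9, -14))/(-49810) - sqrt(a + 8779) = 0/(-49810) - sqrt(-265 + 8779) = 0*(-1/49810) - sqrt(8514) = 0 - 3*sqrt(946) = -3*sqrt(946)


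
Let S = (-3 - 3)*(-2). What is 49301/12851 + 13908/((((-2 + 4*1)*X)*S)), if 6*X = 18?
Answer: 15190115/77106 ≈ 197.00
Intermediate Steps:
X = 3 (X = (⅙)*18 = 3)
S = 12 (S = -6*(-2) = 12)
49301/12851 + 13908/((((-2 + 4*1)*X)*S)) = 49301/12851 + 13908/((((-2 + 4*1)*3)*12)) = 49301*(1/12851) + 13908/((((-2 + 4)*3)*12)) = 49301/12851 + 13908/(((2*3)*12)) = 49301/12851 + 13908/((6*12)) = 49301/12851 + 13908/72 = 49301/12851 + 13908*(1/72) = 49301/12851 + 1159/6 = 15190115/77106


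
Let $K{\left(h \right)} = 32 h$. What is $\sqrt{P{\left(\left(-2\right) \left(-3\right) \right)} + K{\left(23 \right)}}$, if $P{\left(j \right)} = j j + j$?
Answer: $\sqrt{778} \approx 27.893$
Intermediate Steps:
$P{\left(j \right)} = j + j^{2}$ ($P{\left(j \right)} = j^{2} + j = j + j^{2}$)
$\sqrt{P{\left(\left(-2\right) \left(-3\right) \right)} + K{\left(23 \right)}} = \sqrt{\left(-2\right) \left(-3\right) \left(1 - -6\right) + 32 \cdot 23} = \sqrt{6 \left(1 + 6\right) + 736} = \sqrt{6 \cdot 7 + 736} = \sqrt{42 + 736} = \sqrt{778}$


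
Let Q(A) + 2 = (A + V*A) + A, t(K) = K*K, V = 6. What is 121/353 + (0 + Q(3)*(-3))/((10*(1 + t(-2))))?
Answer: -8624/8825 ≈ -0.97722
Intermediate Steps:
t(K) = K²
Q(A) = -2 + 8*A (Q(A) = -2 + ((A + 6*A) + A) = -2 + (7*A + A) = -2 + 8*A)
121/353 + (0 + Q(3)*(-3))/((10*(1 + t(-2)))) = 121/353 + (0 + (-2 + 8*3)*(-3))/((10*(1 + (-2)²))) = 121*(1/353) + (0 + (-2 + 24)*(-3))/((10*(1 + 4))) = 121/353 + (0 + 22*(-3))/((10*5)) = 121/353 + (0 - 66)/50 = 121/353 - 66*1/50 = 121/353 - 33/25 = -8624/8825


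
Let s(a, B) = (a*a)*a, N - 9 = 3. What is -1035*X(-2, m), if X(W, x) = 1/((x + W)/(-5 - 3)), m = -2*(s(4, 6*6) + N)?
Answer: -4140/77 ≈ -53.766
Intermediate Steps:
N = 12 (N = 9 + 3 = 12)
s(a, B) = a³ (s(a, B) = a²*a = a³)
m = -152 (m = -2*(4³ + 12) = -2*(64 + 12) = -2*76 = -152)
X(W, x) = 1/(-W/8 - x/8) (X(W, x) = 1/((W + x)/(-8)) = 1/((W + x)*(-⅛)) = 1/(-W/8 - x/8))
-1035*X(-2, m) = -(-8280)/(-2 - 152) = -(-8280)/(-154) = -(-8280)*(-1)/154 = -1035*4/77 = -4140/77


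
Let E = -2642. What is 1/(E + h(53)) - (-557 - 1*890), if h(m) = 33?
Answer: 3775222/2609 ≈ 1447.0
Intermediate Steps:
1/(E + h(53)) - (-557 - 1*890) = 1/(-2642 + 33) - (-557 - 1*890) = 1/(-2609) - (-557 - 890) = -1/2609 - 1*(-1447) = -1/2609 + 1447 = 3775222/2609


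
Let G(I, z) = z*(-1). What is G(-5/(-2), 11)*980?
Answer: -10780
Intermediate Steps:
G(I, z) = -z
G(-5/(-2), 11)*980 = -1*11*980 = -11*980 = -10780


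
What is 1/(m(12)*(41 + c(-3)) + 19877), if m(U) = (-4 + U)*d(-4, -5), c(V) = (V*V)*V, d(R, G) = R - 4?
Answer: 1/18981 ≈ 5.2684e-5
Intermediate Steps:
d(R, G) = -4 + R
c(V) = V³ (c(V) = V²*V = V³)
m(U) = 32 - 8*U (m(U) = (-4 + U)*(-4 - 4) = (-4 + U)*(-8) = 32 - 8*U)
1/(m(12)*(41 + c(-3)) + 19877) = 1/((32 - 8*12)*(41 + (-3)³) + 19877) = 1/((32 - 96)*(41 - 27) + 19877) = 1/(-64*14 + 19877) = 1/(-896 + 19877) = 1/18981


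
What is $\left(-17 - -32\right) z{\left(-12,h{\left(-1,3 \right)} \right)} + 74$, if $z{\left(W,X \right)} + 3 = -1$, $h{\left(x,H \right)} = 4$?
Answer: $14$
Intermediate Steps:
$z{\left(W,X \right)} = -4$ ($z{\left(W,X \right)} = -3 - 1 = -4$)
$\left(-17 - -32\right) z{\left(-12,h{\left(-1,3 \right)} \right)} + 74 = \left(-17 - -32\right) \left(-4\right) + 74 = \left(-17 + 32\right) \left(-4\right) + 74 = 15 \left(-4\right) + 74 = -60 + 74 = 14$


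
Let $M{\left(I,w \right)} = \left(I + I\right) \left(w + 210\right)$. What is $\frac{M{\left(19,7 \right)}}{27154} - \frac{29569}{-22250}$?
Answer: $\frac{493195063}{302088250} \approx 1.6326$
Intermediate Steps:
$M{\left(I,w \right)} = 2 I \left(210 + w\right)$
$\frac{M{\left(19,7 \right)}}{27154} - \frac{29569}{-22250} = \frac{2 \cdot 19 \left(210 + 7\right)}{27154} - \frac{29569}{-22250} = 2 \cdot 19 \cdot 217 \cdot \frac{1}{27154} - - \frac{29569}{22250} = 8246 \cdot \frac{1}{27154} + \frac{29569}{22250} = \frac{4123}{13577} + \frac{29569}{22250} = \frac{493195063}{302088250}$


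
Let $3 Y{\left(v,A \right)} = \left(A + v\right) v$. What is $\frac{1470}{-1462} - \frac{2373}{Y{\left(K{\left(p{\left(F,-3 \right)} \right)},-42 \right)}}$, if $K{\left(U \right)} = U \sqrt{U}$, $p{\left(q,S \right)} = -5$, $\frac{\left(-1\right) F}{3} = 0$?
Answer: $\frac{3815574}{1380859} + \frac{298998 i \sqrt{5}}{47225} \approx 2.7632 + 14.157 i$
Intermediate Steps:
$F = 0$ ($F = \left(-3\right) 0 = 0$)
$K{\left(U \right)} = U^{\frac{3}{2}}$
$Y{\left(v,A \right)} = \frac{v \left(A + v\right)}{3}$ ($Y{\left(v,A \right)} = \frac{\left(A + v\right) v}{3} = \frac{v \left(A + v\right)}{3}$)
$\frac{1470}{-1462} - \frac{2373}{Y{\left(K{\left(p{\left(F,-3 \right)} \right)},-42 \right)}} = \frac{1470}{-1462} - \frac{2373}{\frac{1}{3} \left(-5\right)^{\frac{3}{2}} \left(-42 + \left(-5\right)^{\frac{3}{2}}\right)} = 1470 \left(- \frac{1}{1462}\right) - \frac{2373}{\frac{1}{3} \left(- 5 i \sqrt{5}\right) \left(-42 - 5 i \sqrt{5}\right)} = - \frac{735}{731} - \frac{2373}{\left(- \frac{5}{3}\right) i \sqrt{5} \left(-42 - 5 i \sqrt{5}\right)} = - \frac{735}{731} - 2373 \frac{3 i \sqrt{5}}{25 \left(-42 - 5 i \sqrt{5}\right)} = - \frac{735}{731} - \frac{7119 i \sqrt{5}}{25 \left(-42 - 5 i \sqrt{5}\right)}$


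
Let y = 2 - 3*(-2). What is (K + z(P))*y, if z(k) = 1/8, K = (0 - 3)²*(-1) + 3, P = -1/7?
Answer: -47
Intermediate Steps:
P = -⅐ (P = -1*⅐ = -⅐ ≈ -0.14286)
K = -6 (K = (-3)²*(-1) + 3 = 9*(-1) + 3 = -9 + 3 = -6)
z(k) = ⅛
y = 8 (y = 2 + 6 = 8)
(K + z(P))*y = (-6 + ⅛)*8 = -47/8*8 = -47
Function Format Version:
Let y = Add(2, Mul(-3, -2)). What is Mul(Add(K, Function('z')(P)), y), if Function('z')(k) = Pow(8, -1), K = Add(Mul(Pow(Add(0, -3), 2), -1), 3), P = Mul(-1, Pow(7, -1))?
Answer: -47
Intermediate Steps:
P = Rational(-1, 7) (P = Mul(-1, Rational(1, 7)) = Rational(-1, 7) ≈ -0.14286)
K = -6 (K = Add(Mul(Pow(-3, 2), -1), 3) = Add(Mul(9, -1), 3) = Add(-9, 3) = -6)
Function('z')(k) = Rational(1, 8)
y = 8 (y = Add(2, 6) = 8)
Mul(Add(K, Function('z')(P)), y) = Mul(Add(-6, Rational(1, 8)), 8) = Mul(Rational(-47, 8), 8) = -47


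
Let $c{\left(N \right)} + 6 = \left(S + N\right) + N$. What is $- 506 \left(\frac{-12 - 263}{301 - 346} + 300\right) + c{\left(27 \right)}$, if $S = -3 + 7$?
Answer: $- \frac{1393562}{9} \approx -1.5484 \cdot 10^{5}$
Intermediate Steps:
$S = 4$
$c{\left(N \right)} = -2 + 2 N$ ($c{\left(N \right)} = -6 + \left(\left(4 + N\right) + N\right) = -6 + \left(4 + 2 N\right) = -2 + 2 N$)
$- 506 \left(\frac{-12 - 263}{301 - 346} + 300\right) + c{\left(27 \right)} = - 506 \left(\frac{-12 - 263}{301 - 346} + 300\right) + \left(-2 + 2 \cdot 27\right) = - 506 \left(- \frac{275}{-45} + 300\right) + \left(-2 + 54\right) = - 506 \left(\left(-275\right) \left(- \frac{1}{45}\right) + 300\right) + 52 = - 506 \left(\frac{55}{9} + 300\right) + 52 = \left(-506\right) \frac{2755}{9} + 52 = - \frac{1394030}{9} + 52 = - \frac{1393562}{9}$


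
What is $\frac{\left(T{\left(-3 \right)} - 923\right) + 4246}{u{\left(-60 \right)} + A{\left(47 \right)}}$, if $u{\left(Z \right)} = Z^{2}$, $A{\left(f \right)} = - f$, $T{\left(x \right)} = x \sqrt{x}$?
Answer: $\frac{3323}{3553} - \frac{3 i \sqrt{3}}{3553} \approx 0.93527 - 0.0014625 i$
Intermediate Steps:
$T{\left(x \right)} = x^{\frac{3}{2}}$
$\frac{\left(T{\left(-3 \right)} - 923\right) + 4246}{u{\left(-60 \right)} + A{\left(47 \right)}} = \frac{\left(\left(-3\right)^{\frac{3}{2}} - 923\right) + 4246}{\left(-60\right)^{2} - 47} = \frac{\left(- 3 i \sqrt{3} - 923\right) + 4246}{3600 - 47} = \frac{\left(-923 - 3 i \sqrt{3}\right) + 4246}{3553} = \left(3323 - 3 i \sqrt{3}\right) \frac{1}{3553} = \frac{3323}{3553} - \frac{3 i \sqrt{3}}{3553}$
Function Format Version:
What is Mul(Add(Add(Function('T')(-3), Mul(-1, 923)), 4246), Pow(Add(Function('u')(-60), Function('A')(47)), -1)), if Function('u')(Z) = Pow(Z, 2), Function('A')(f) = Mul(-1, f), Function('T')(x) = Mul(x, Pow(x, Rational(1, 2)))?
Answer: Add(Rational(3323, 3553), Mul(Rational(-3, 3553), I, Pow(3, Rational(1, 2)))) ≈ Add(0.93527, Mul(-0.0014625, I))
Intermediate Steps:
Function('T')(x) = Pow(x, Rational(3, 2))
Mul(Add(Add(Function('T')(-3), Mul(-1, 923)), 4246), Pow(Add(Function('u')(-60), Function('A')(47)), -1)) = Mul(Add(Add(Pow(-3, Rational(3, 2)), Mul(-1, 923)), 4246), Pow(Add(Pow(-60, 2), Mul(-1, 47)), -1)) = Mul(Add(Add(Mul(-3, I, Pow(3, Rational(1, 2))), -923), 4246), Pow(Add(3600, -47), -1)) = Mul(Add(Add(-923, Mul(-3, I, Pow(3, Rational(1, 2)))), 4246), Pow(3553, -1)) = Mul(Add(3323, Mul(-3, I, Pow(3, Rational(1, 2)))), Rational(1, 3553)) = Add(Rational(3323, 3553), Mul(Rational(-3, 3553), I, Pow(3, Rational(1, 2))))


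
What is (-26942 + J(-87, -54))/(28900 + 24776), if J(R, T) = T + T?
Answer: -13525/26838 ≈ -0.50395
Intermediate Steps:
J(R, T) = 2*T
(-26942 + J(-87, -54))/(28900 + 24776) = (-26942 + 2*(-54))/(28900 + 24776) = (-26942 - 108)/53676 = -27050*1/53676 = -13525/26838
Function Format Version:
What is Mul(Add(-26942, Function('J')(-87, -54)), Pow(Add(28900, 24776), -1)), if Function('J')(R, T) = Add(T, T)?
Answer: Rational(-13525, 26838) ≈ -0.50395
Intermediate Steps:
Function('J')(R, T) = Mul(2, T)
Mul(Add(-26942, Function('J')(-87, -54)), Pow(Add(28900, 24776), -1)) = Mul(Add(-26942, Mul(2, -54)), Pow(Add(28900, 24776), -1)) = Mul(Add(-26942, -108), Pow(53676, -1)) = Mul(-27050, Rational(1, 53676)) = Rational(-13525, 26838)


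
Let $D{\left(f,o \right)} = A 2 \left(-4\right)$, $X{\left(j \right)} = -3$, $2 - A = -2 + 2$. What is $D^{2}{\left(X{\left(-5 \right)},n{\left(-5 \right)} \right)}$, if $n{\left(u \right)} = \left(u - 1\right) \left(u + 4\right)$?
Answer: $256$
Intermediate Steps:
$A = 2$ ($A = 2 - \left(-2 + 2\right) = 2 - 0 = 2 + 0 = 2$)
$n{\left(u \right)} = \left(-1 + u\right) \left(4 + u\right)$
$D{\left(f,o \right)} = -16$ ($D{\left(f,o \right)} = 2 \cdot 2 \left(-4\right) = 4 \left(-4\right) = -16$)
$D^{2}{\left(X{\left(-5 \right)},n{\left(-5 \right)} \right)} = \left(-16\right)^{2} = 256$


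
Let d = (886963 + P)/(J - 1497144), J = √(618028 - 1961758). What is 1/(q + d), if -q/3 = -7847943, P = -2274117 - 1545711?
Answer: 52772119791396161874/1242457867715254277695901011 - 2932865*I*√1343730/1242457867715254277695901011 ≈ 4.2474e-8 - 2.7363e-18*I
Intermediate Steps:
P = -3819828
q = 23543829 (q = -3*(-7847943) = 23543829)
J = I*√1343730 (J = √(-1343730) = I*√1343730 ≈ 1159.2*I)
d = -2932865/(-1497144 + I*√1343730) (d = (886963 - 3819828)/(I*√1343730 - 1497144) = -2932865/(-1497144 + I*√1343730) ≈ 1.959 + 0.0015168*I)
1/(q + d) = 1/(23543829 + (731820206260/373573583411 + 2932865*I*√1343730/2241441500466)) = 1/(8795353298566026979/373573583411 + 2932865*I*√1343730/2241441500466)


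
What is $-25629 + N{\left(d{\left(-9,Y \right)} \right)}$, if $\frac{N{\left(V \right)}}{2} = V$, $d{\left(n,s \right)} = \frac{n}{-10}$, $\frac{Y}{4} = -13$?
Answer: $- \frac{128136}{5} \approx -25627.0$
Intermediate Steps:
$Y = -52$ ($Y = 4 \left(-13\right) = -52$)
$d{\left(n,s \right)} = - \frac{n}{10}$ ($d{\left(n,s \right)} = n \left(- \frac{1}{10}\right) = - \frac{n}{10}$)
$N{\left(V \right)} = 2 V$
$-25629 + N{\left(d{\left(-9,Y \right)} \right)} = -25629 + 2 \left(\left(- \frac{1}{10}\right) \left(-9\right)\right) = -25629 + 2 \cdot \frac{9}{10} = -25629 + \frac{9}{5} = - \frac{128136}{5}$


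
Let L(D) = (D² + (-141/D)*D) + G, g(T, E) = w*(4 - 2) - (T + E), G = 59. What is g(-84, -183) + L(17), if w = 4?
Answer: 482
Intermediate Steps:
g(T, E) = 8 - E - T (g(T, E) = 4*(4 - 2) - (T + E) = 4*2 - (E + T) = 8 + (-E - T) = 8 - E - T)
L(D) = -82 + D² (L(D) = (D² + (-141/D)*D) + 59 = (D² - 141) + 59 = (-141 + D²) + 59 = -82 + D²)
g(-84, -183) + L(17) = (8 - 1*(-183) - 1*(-84)) + (-82 + 17²) = (8 + 183 + 84) + (-82 + 289) = 275 + 207 = 482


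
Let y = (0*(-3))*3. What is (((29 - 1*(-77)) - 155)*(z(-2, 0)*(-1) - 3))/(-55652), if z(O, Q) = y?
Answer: -147/55652 ≈ -0.0026414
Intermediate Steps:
y = 0 (y = 0*3 = 0)
z(O, Q) = 0
(((29 - 1*(-77)) - 155)*(z(-2, 0)*(-1) - 3))/(-55652) = (((29 - 1*(-77)) - 155)*(0*(-1) - 3))/(-55652) = (((29 + 77) - 155)*(0 - 3))*(-1/55652) = ((106 - 155)*(-3))*(-1/55652) = -49*(-3)*(-1/55652) = 147*(-1/55652) = -147/55652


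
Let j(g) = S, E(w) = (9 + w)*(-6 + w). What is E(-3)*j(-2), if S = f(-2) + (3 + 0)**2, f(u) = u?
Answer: -378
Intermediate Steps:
E(w) = (-6 + w)*(9 + w)
S = 7 (S = -2 + (3 + 0)**2 = -2 + 3**2 = -2 + 9 = 7)
j(g) = 7
E(-3)*j(-2) = (-54 + (-3)**2 + 3*(-3))*7 = (-54 + 9 - 9)*7 = -54*7 = -378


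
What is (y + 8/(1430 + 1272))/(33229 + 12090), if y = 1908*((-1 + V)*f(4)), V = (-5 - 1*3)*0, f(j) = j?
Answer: -10310828/61225969 ≈ -0.16841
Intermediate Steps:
V = 0 (V = (-5 - 3)*0 = -8*0 = 0)
y = -7632 (y = 1908*((-1 + 0)*4) = 1908*(-1*4) = 1908*(-4) = -7632)
(y + 8/(1430 + 1272))/(33229 + 12090) = (-7632 + 8/(1430 + 1272))/(33229 + 12090) = (-7632 + 8/2702)/45319 = (-7632 + 8*(1/2702))*(1/45319) = (-7632 + 4/1351)*(1/45319) = -10310828/1351*1/45319 = -10310828/61225969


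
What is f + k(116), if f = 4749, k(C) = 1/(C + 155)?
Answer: 1286980/271 ≈ 4749.0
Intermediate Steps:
k(C) = 1/(155 + C)
f + k(116) = 4749 + 1/(155 + 116) = 4749 + 1/271 = 1286980/271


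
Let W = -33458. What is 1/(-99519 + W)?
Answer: -1/132977 ≈ -7.5201e-6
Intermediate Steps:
1/(-99519 + W) = 1/(-99519 - 33458) = 1/(-132977) = -1/132977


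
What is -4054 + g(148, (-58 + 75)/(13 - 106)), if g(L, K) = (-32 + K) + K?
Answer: -380032/93 ≈ -4086.4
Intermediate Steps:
g(L, K) = -32 + 2*K
-4054 + g(148, (-58 + 75)/(13 - 106)) = -4054 + (-32 + 2*((-58 + 75)/(13 - 106))) = -4054 + (-32 + 2*(17/(-93))) = -4054 + (-32 + 2*(17*(-1/93))) = -4054 + (-32 + 2*(-17/93)) = -4054 + (-32 - 34/93) = -4054 - 3010/93 = -380032/93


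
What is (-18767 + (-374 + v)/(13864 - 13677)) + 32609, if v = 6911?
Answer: 2594991/187 ≈ 13877.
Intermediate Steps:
(-18767 + (-374 + v)/(13864 - 13677)) + 32609 = (-18767 + (-374 + 6911)/(13864 - 13677)) + 32609 = (-18767 + 6537/187) + 32609 = -3502892/187 + 32609 = 2594991/187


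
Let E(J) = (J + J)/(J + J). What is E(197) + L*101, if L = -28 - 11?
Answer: -3938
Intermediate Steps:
E(J) = 1 (E(J) = (2*J)/((2*J)) = (2*J)*(1/(2*J)) = 1)
L = -39
E(197) + L*101 = 1 - 39*101 = 1 - 3939 = -3938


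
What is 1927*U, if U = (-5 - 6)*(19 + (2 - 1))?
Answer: -423940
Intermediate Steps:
U = -220 (U = -11*(19 + 1) = -11*20 = -220)
1927*U = 1927*(-220) = -423940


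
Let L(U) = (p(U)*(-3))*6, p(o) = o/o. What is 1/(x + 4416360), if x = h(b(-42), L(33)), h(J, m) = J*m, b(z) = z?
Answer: 1/4417116 ≈ 2.2639e-7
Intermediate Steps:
p(o) = 1
L(U) = -18 (L(U) = (1*(-3))*6 = -3*6 = -18)
x = 756 (x = -42*(-18) = 756)
1/(x + 4416360) = 1/(756 + 4416360) = 1/4417116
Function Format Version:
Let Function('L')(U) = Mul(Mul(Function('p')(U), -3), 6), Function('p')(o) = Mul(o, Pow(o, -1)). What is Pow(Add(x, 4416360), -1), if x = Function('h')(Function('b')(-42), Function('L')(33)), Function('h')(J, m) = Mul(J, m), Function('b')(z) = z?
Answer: Rational(1, 4417116) ≈ 2.2639e-7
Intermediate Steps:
Function('p')(o) = 1
Function('L')(U) = -18 (Function('L')(U) = Mul(Mul(1, -3), 6) = Mul(-3, 6) = -18)
x = 756 (x = Mul(-42, -18) = 756)
Pow(Add(x, 4416360), -1) = Pow(Add(756, 4416360), -1) = Pow(4417116, -1) = Rational(1, 4417116)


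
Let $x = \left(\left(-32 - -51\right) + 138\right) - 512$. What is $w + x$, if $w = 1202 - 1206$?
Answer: $-359$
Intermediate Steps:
$w = -4$ ($w = 1202 - 1206 = -4$)
$x = -355$ ($x = \left(\left(-32 + 51\right) + 138\right) - 512 = \left(19 + 138\right) - 512 = 157 - 512 = -355$)
$w + x = -4 - 355 = -359$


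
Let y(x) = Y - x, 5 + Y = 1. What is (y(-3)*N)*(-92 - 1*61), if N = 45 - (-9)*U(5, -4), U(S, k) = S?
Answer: 13770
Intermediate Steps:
Y = -4 (Y = -5 + 1 = -4)
y(x) = -4 - x
N = 90 (N = 45 - (-9)*5 = 45 - 1*(-45) = 45 + 45 = 90)
(y(-3)*N)*(-92 - 1*61) = ((-4 - 1*(-3))*90)*(-92 - 1*61) = ((-4 + 3)*90)*(-92 - 61) = -1*90*(-153) = -90*(-153) = 13770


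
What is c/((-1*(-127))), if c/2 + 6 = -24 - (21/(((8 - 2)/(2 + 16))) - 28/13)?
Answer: -2362/1651 ≈ -1.4306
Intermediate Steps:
c = -2362/13 (c = -12 + 2*(-24 - (21/(((8 - 2)/(2 + 16))) - 28/13)) = -12 + 2*(-24 - (21/((6/18)) - 28*1/13)) = -12 + 2*(-24 - (21/((6*(1/18))) - 28/13)) = -12 + 2*(-24 - (21/(1/3) - 28/13)) = -12 + 2*(-24 - (21*3 - 28/13)) = -12 + 2*(-24 - (63 - 28/13)) = -12 + 2*(-24 - 1*791/13) = -12 + 2*(-24 - 791/13) = -12 + 2*(-1103/13) = -12 - 2206/13 = -2362/13 ≈ -181.69)
c/((-1*(-127))) = -2362/13/(-1*(-127)) = -2362/13/127 = (1/127)*(-2362/13) = -2362/1651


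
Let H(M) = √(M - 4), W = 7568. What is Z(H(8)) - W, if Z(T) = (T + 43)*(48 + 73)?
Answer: -2123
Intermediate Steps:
H(M) = √(-4 + M)
Z(T) = 5203 + 121*T (Z(T) = (43 + T)*121 = 5203 + 121*T)
Z(H(8)) - W = (5203 + 121*√(-4 + 8)) - 1*7568 = (5203 + 121*√4) - 7568 = (5203 + 121*2) - 7568 = (5203 + 242) - 7568 = 5445 - 7568 = -2123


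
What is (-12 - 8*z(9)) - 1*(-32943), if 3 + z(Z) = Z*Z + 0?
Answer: 32307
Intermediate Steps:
z(Z) = -3 + Z**2 (z(Z) = -3 + (Z*Z + 0) = -3 + (Z**2 + 0) = -3 + Z**2)
(-12 - 8*z(9)) - 1*(-32943) = (-12 - 8*(-3 + 9**2)) - 1*(-32943) = (-12 - 8*(-3 + 81)) + 32943 = (-12 - 8*78) + 32943 = (-12 - 624) + 32943 = -636 + 32943 = 32307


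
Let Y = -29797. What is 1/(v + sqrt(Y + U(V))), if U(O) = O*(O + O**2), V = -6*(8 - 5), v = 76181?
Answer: 76181/5803580066 - I*sqrt(35305)/5803580066 ≈ 1.3127e-5 - 3.2376e-8*I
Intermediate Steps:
V = -18 (V = -6*3 = -18)
1/(v + sqrt(Y + U(V))) = 1/(76181 + sqrt(-29797 + (-18)**2*(1 - 18))) = 1/(76181 + sqrt(-29797 + 324*(-17))) = 1/(76181 + sqrt(-29797 - 5508)) = 1/(76181 + sqrt(-35305)) = 1/(76181 + I*sqrt(35305))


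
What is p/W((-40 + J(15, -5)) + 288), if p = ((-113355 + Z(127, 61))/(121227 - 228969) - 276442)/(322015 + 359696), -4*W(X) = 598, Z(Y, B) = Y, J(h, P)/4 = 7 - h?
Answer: 29784300736/10980611531019 ≈ 0.0027124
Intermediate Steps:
J(h, P) = 28 - 4*h (J(h, P) = 4*(7 - h) = 28 - 4*h)
W(X) = -299/2 (W(X) = -1/4*598 = -299/2)
p = -14892150368/36724453281 (p = ((-113355 + 127)/(121227 - 228969) - 276442)/(322015 + 359696) = (-113228/(-107742) - 276442)/681711 = (-113228*(-1/107742) - 276442)*(1/681711) = (56614/53871 - 276442)*(1/681711) = -14892150368/53871*1/681711 = -14892150368/36724453281 ≈ -0.40551)
p/W((-40 + J(15, -5)) + 288) = -14892150368/(36724453281*(-299/2)) = -14892150368/36724453281*(-2/299) = 29784300736/10980611531019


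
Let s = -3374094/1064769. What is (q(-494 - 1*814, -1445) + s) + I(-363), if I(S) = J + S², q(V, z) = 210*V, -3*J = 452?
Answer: -152331001849/1064769 ≈ -1.4306e+5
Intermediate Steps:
J = -452/3 (J = -⅓*452 = -452/3 ≈ -150.67)
I(S) = -452/3 + S²
s = -1124698/354923 (s = -3374094*1/1064769 = -1124698/354923 ≈ -3.1688)
(q(-494 - 1*814, -1445) + s) + I(-363) = (210*(-494 - 1*814) - 1124698/354923) + (-452/3 + (-363)²) = (210*(-494 - 814) - 1124698/354923) + (-452/3 + 131769) = (210*(-1308) - 1124698/354923) + 394855/3 = (-274680 - 1124698/354923) + 394855/3 = -97491374338/354923 + 394855/3 = -152331001849/1064769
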